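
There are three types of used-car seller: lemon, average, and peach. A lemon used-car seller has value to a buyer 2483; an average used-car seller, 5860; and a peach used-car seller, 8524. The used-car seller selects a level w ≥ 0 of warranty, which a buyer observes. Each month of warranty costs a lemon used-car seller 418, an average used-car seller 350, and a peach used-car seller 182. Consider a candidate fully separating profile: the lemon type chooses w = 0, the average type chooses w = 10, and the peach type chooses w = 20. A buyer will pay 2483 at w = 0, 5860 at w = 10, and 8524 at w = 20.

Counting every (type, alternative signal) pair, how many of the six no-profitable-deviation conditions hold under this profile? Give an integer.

5

Peach (own payoff 8524 − 182×20 = 4884): to w=0 gives 2483 → no gain ✓; to w=10 gives 5860 − 182×10 = 4040 → no gain ✓.
Lemon (own payoff 2483): to w=10 gives 5860 − 418×10 = 1680 → no gain ✓; to w=20 gives 8524 − 418×20 = 164 → no gain ✓.
Average (own payoff 5860 − 350×10 = 2360): to w=0 gives 2483 → profitable ✗; to w=20 gives 8524 − 350×20 = 1524 → no gain ✓.
5 of the 6 constraints hold; not an equilibrium.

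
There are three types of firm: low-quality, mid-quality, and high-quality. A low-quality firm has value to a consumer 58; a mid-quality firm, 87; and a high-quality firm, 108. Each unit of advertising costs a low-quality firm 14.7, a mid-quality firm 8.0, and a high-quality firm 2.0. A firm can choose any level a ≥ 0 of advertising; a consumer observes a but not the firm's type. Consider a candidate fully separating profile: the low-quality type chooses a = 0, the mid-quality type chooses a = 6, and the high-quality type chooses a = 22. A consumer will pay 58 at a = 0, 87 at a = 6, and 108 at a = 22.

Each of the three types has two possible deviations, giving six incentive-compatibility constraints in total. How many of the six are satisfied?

High-quality (own payoff 108 − 2.0×22 = 64): to a=0 gives 58 → no gain ✓; to a=6 gives 87 − 2.0×6 = 75 → profitable ✗.
Low-quality (own payoff 58): to a=6 gives 87 − 14.7×6 = -1.2 → no gain ✓; to a=22 gives 108 − 14.7×22 = -215.4 → no gain ✓.
Mid-quality (own payoff 87 − 8.0×6 = 39): to a=0 gives 58 → profitable ✗; to a=22 gives 108 − 8.0×22 = -68 → no gain ✓.
4 of the 6 constraints hold; not an equilibrium.

4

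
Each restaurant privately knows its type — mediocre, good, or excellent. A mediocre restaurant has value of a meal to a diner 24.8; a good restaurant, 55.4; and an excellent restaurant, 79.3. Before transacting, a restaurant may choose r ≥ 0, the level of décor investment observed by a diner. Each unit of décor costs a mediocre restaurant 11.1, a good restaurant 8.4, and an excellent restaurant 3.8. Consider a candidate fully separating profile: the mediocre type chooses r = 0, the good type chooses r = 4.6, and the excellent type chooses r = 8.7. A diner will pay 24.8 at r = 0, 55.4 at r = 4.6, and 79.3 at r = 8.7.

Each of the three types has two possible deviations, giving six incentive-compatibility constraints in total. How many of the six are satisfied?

Mediocre (own payoff 24.8): to r=4.6 gives 55.4 − 11.1×4.6 = 4.34 → no gain ✓; to r=8.7 gives 79.3 − 11.1×8.7 = -17.27 → no gain ✓.
Excellent (own payoff 79.3 − 3.8×8.7 = 46.24): to r=0 gives 24.8 → no gain ✓; to r=4.6 gives 55.4 − 3.8×4.6 = 37.92 → no gain ✓.
Good (own payoff 55.4 − 8.4×4.6 = 16.76): to r=0 gives 24.8 → profitable ✗; to r=8.7 gives 79.3 − 8.4×8.7 = 6.22 → no gain ✓.
5 of the 6 constraints hold; not an equilibrium.

5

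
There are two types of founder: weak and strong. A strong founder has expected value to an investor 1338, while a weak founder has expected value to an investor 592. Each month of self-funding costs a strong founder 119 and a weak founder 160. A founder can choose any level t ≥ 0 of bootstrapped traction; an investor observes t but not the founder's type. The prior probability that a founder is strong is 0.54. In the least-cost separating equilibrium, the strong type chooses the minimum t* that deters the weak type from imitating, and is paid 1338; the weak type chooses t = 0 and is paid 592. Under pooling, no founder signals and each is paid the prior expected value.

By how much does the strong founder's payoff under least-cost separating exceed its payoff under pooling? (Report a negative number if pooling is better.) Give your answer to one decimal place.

Least-cost separating signal: t* solves 592 = 1338 − 160·t*, so t* = (1338 − 592)/160 = 4.6625.
Strong type's separating payoff: 1338 − 119 × t* = 1338 − 119 × (1338 − 592)/160 = 1338 − 88774/160 ≈ 783.163.
Pooling payoff: 0.54 × 1338 + 0.46 × 592 = 994.84.
Difference: 783.163 − 994.84 = -211.677, i.e. -211.7 to one decimal place.
The strong type would prefer the pooling outcome.

-211.7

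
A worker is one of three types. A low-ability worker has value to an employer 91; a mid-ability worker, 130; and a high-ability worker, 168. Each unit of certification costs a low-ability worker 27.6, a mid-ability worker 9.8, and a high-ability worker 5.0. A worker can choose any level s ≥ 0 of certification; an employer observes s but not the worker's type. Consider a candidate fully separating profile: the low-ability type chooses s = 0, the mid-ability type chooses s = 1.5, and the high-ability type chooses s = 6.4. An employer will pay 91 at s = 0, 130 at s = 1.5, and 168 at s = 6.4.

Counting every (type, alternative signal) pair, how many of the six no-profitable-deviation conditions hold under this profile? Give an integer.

6

Mid-ability (own payoff 130 − 9.8×1.5 = 115.3): to s=0 gives 91 → no gain ✓; to s=6.4 gives 168 − 9.8×6.4 = 105.28 → no gain ✓.
High-ability (own payoff 168 − 5.0×6.4 = 136): to s=0 gives 91 → no gain ✓; to s=1.5 gives 130 − 5.0×1.5 = 122.5 → no gain ✓.
Low-ability (own payoff 91): to s=1.5 gives 130 − 27.6×1.5 = 88.6 → no gain ✓; to s=6.4 gives 168 − 27.6×6.4 = -8.64 → no gain ✓.
6 of the 6 constraints hold; this profile is a separating equilibrium.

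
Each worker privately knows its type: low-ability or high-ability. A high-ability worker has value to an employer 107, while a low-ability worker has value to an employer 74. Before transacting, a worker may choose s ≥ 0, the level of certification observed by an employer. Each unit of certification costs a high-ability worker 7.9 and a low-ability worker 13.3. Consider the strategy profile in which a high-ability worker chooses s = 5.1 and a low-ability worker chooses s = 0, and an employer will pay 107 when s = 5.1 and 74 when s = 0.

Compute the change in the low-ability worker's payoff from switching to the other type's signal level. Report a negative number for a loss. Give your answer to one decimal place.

Playing s = 0 the low-ability worker receives 74.
Deviating to s = 5.1 brings payment 107 at cost 13.3 × 5.1 = 67.83, netting 39.17.
Gain from deviating: 39.17 − 74 = -34.83, i.e. -34.8 to one decimal place.
The gain is negative, so the low-ability type's incentive-compatibility constraint is satisfied.

-34.8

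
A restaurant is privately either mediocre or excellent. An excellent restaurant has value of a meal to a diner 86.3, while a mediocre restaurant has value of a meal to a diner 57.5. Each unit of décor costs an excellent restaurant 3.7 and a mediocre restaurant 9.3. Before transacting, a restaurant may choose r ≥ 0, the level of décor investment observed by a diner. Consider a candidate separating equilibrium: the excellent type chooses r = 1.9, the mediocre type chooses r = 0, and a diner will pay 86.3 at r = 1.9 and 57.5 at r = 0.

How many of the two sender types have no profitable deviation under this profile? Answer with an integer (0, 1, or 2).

1

Mediocre type: stay at 0 → 57.5; mimic → 86.3 − 9.3 × 1.9 = 68.63. IC fails (57.5 < 68.63).
Excellent type: signal → 86.3 − 3.7 × 1.9 = 79.27; deviate to 0 → 57.5. IC holds (79.27 ≥ 57.5).
1 of 2 constraints hold, so this profile is not an equilibrium.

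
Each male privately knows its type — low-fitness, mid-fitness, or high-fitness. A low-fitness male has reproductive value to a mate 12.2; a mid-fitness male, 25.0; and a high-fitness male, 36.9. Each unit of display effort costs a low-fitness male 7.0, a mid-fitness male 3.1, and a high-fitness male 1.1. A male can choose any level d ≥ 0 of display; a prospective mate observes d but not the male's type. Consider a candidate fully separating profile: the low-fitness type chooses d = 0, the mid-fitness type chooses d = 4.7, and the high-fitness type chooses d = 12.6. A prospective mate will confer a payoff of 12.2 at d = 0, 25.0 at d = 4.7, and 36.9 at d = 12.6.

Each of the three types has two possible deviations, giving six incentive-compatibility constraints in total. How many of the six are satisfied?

High-fitness (own payoff 36.9 − 1.1×12.6 = 23.04): to d=0 gives 12.2 → no gain ✓; to d=4.7 gives 25.0 − 1.1×4.7 = 19.83 → no gain ✓.
Low-fitness (own payoff 12.2): to d=4.7 gives 25.0 − 7.0×4.7 = -7.9 → no gain ✓; to d=12.6 gives 36.9 − 7.0×12.6 = -51.3 → no gain ✓.
Mid-fitness (own payoff 25.0 − 3.1×4.7 = 10.43): to d=0 gives 12.2 → profitable ✗; to d=12.6 gives 36.9 − 3.1×12.6 = -2.16 → no gain ✓.
5 of the 6 constraints hold; not an equilibrium.

5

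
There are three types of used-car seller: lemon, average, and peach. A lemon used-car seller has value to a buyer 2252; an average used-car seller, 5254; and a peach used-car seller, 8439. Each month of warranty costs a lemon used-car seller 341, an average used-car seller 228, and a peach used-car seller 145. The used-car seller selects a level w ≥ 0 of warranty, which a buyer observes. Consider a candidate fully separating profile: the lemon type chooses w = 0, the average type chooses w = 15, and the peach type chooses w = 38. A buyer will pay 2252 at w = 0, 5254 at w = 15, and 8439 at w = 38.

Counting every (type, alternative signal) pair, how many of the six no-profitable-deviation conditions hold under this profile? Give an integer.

Average (own payoff 5254 − 228×15 = 1834): to w=0 gives 2252 → profitable ✗; to w=38 gives 8439 − 228×38 = -225 → no gain ✓.
Lemon (own payoff 2252): to w=15 gives 5254 − 341×15 = 139 → no gain ✓; to w=38 gives 8439 − 341×38 = -4519 → no gain ✓.
Peach (own payoff 8439 − 145×38 = 2929): to w=0 gives 2252 → no gain ✓; to w=15 gives 5254 − 145×15 = 3079 → profitable ✗.
4 of the 6 constraints hold; not an equilibrium.

4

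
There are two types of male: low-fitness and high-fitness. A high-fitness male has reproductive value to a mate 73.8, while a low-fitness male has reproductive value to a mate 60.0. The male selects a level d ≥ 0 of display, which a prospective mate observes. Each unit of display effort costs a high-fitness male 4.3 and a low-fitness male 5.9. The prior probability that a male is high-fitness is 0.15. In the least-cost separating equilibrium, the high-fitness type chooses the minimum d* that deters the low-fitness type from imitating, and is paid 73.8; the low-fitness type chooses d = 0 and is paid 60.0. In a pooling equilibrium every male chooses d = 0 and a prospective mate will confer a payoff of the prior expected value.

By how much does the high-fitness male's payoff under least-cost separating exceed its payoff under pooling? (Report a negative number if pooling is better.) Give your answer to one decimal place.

1.7

Least-cost separating signal: d* solves 60.0 = 73.8 − 5.9·d*, so d* = (73.8 − 60.0)/5.9 ≈ 2.3390.
High-fitness type's separating payoff: 73.8 − 4.3 × d* = 73.8 − 4.3 × (73.8 − 60.0)/5.9 = 73.8 − 59.34/5.9 ≈ 63.742.
Pooling payoff: 0.15 × 73.8 + 0.85 × 60.0 = 62.07.
Difference: 63.742 − 62.07 = 1.672, i.e. 1.7 to one decimal place.
The high-fitness type prefers to separate.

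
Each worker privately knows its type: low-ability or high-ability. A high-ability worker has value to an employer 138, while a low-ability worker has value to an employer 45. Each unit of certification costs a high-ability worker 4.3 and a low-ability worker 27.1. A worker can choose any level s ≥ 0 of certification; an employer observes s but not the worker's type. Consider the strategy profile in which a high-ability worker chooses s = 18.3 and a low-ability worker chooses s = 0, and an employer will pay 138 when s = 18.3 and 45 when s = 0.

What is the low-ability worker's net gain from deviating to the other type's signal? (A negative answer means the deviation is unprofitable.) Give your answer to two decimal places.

Playing s = 0 the low-ability worker receives 45.
Deviating to s = 18.3 brings payment 138 at cost 27.1 × 18.3 = 495.93, netting -357.93.
Gain from deviating: -357.93 − 45 = -402.93.
The gain is negative, so the low-ability type's incentive-compatibility constraint is satisfied.

-402.93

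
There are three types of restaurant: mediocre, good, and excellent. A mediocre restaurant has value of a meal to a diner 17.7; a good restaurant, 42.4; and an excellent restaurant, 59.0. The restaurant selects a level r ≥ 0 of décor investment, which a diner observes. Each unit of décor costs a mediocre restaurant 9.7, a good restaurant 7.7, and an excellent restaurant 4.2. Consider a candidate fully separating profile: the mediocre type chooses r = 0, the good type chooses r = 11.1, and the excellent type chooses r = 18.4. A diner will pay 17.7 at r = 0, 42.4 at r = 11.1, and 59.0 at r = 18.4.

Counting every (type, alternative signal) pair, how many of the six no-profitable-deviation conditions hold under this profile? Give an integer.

3

Good (own payoff 42.4 − 7.7×11.1 = -43.07): to r=0 gives 17.7 → profitable ✗; to r=18.4 gives 59.0 − 7.7×18.4 = -82.68 → no gain ✓.
Excellent (own payoff 59.0 − 4.2×18.4 = -18.28): to r=0 gives 17.7 → profitable ✗; to r=11.1 gives 42.4 − 4.2×11.1 = -4.22 → profitable ✗.
Mediocre (own payoff 17.7): to r=11.1 gives 42.4 − 9.7×11.1 = -65.27 → no gain ✓; to r=18.4 gives 59.0 − 9.7×18.4 = -119.48 → no gain ✓.
3 of the 6 constraints hold; not an equilibrium.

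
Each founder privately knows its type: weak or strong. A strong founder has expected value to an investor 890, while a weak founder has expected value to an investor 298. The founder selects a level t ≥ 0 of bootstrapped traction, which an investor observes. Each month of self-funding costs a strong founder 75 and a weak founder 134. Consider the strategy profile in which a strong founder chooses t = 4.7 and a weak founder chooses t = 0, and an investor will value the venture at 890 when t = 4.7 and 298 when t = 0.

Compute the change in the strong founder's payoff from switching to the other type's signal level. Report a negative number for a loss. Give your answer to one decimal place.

Playing t = 4.7 the strong founder receives 890 − 75 × 4.7 = 537.5.
Deviating to t = 0 yields 298 instead.
Gain from deviating: 298 − 537.5 = -239.5.
The gain is negative, so the strong type's incentive-compatibility constraint is satisfied.

-239.5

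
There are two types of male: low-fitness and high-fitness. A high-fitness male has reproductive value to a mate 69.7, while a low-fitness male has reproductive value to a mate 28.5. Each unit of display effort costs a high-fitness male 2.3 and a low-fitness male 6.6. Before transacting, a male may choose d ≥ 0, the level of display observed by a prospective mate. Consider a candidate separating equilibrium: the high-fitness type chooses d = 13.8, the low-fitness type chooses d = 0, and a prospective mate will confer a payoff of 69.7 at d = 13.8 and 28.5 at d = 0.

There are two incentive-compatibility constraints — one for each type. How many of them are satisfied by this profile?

2

Low-fitness type: stay at 0 → 28.5; mimic → 69.7 − 6.6 × 13.8 = -21.38. IC holds (28.5 ≥ -21.38).
High-fitness type: signal → 69.7 − 2.3 × 13.8 = 37.96; deviate to 0 → 28.5. IC holds (37.96 ≥ 28.5).
2 of 2 constraints hold, so this is a separating equilibrium.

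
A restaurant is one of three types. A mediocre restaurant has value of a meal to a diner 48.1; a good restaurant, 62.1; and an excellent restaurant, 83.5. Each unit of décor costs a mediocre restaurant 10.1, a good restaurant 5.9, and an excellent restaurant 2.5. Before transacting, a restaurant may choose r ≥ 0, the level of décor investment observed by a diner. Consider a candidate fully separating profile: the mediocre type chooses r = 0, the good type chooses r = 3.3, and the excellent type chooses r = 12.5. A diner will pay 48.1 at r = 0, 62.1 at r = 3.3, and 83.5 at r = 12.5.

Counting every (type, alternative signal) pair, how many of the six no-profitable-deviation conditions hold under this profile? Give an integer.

Good (own payoff 62.1 − 5.9×3.3 = 42.63): to r=0 gives 48.1 → profitable ✗; to r=12.5 gives 83.5 − 5.9×12.5 = 9.75 → no gain ✓.
Mediocre (own payoff 48.1): to r=3.3 gives 62.1 − 10.1×3.3 = 28.77 → no gain ✓; to r=12.5 gives 83.5 − 10.1×12.5 = -42.75 → no gain ✓.
Excellent (own payoff 83.5 − 2.5×12.5 = 52.25): to r=0 gives 48.1 → no gain ✓; to r=3.3 gives 62.1 − 2.5×3.3 = 53.85 → profitable ✗.
4 of the 6 constraints hold; not an equilibrium.

4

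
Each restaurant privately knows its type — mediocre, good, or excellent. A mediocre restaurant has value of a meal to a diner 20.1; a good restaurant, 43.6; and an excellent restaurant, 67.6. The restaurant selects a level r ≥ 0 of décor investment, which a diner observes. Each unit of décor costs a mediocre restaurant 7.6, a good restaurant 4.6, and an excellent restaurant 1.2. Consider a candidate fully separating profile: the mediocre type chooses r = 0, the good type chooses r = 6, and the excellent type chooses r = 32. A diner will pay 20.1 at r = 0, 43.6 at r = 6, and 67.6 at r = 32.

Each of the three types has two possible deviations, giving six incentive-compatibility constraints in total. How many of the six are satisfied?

4

Good (own payoff 43.6 − 4.6×6 = 16): to r=0 gives 20.1 → profitable ✗; to r=32 gives 67.6 − 4.6×32 = -79.6 → no gain ✓.
Mediocre (own payoff 20.1): to r=6 gives 43.6 − 7.6×6 = -2 → no gain ✓; to r=32 gives 67.6 − 7.6×32 = -175.6 → no gain ✓.
Excellent (own payoff 67.6 − 1.2×32 = 29.2): to r=0 gives 20.1 → no gain ✓; to r=6 gives 43.6 − 1.2×6 = 36.4 → profitable ✗.
4 of the 6 constraints hold; not an equilibrium.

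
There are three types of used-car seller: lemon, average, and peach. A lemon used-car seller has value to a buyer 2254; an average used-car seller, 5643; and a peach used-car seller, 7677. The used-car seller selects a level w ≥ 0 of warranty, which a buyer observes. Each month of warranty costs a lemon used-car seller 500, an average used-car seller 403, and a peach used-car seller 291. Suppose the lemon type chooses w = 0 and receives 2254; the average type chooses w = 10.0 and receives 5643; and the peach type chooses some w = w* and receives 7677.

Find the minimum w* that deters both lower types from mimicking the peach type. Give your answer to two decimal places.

Lemon type (on-path payoff 2254) won't mimic when 2254 ≥ 7677 − 500·w*, i.e. w* ≥ 10.85.
Average type (on-path payoff 5643 − 403×10.0 = 1613) won't mimic when 1613 ≥ 7677 − 403·w*, i.e. w* ≥ 15.05.
Both must hold, so w* = max(10.85, 15.05) = 15.05. The average type's constraint binds.

15.05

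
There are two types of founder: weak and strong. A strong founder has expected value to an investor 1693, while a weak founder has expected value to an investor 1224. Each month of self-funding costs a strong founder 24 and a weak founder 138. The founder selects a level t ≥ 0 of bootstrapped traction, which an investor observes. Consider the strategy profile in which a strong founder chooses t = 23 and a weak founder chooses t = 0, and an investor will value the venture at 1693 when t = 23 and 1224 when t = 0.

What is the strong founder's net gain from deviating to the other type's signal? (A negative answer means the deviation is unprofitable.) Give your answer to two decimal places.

83.00

Playing t = 23 the strong founder receives 1693 − 24 × 23 = 1141.
Deviating to t = 0 yields 1224 instead.
Gain from deviating: 1224 − 1141 = 83.00.
The gain is positive, so the strong type's incentive-compatibility constraint is violated — this profile is not a separating equilibrium.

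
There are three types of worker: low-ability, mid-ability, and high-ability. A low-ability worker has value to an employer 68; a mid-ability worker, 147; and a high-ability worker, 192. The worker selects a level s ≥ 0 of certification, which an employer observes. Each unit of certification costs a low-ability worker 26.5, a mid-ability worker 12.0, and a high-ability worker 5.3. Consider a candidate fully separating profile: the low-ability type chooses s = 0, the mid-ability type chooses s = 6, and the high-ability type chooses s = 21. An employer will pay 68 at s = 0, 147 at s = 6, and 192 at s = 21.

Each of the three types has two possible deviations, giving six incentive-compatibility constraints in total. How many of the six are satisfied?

Low-ability (own payoff 68): to s=6 gives 147 − 26.5×6 = -12 → no gain ✓; to s=21 gives 192 − 26.5×21 = -364.5 → no gain ✓.
High-ability (own payoff 192 − 5.3×21 = 80.7): to s=0 gives 68 → no gain ✓; to s=6 gives 147 − 5.3×6 = 115.2 → profitable ✗.
Mid-ability (own payoff 147 − 12.0×6 = 75): to s=0 gives 68 → no gain ✓; to s=21 gives 192 − 12.0×21 = -60 → no gain ✓.
5 of the 6 constraints hold; not an equilibrium.

5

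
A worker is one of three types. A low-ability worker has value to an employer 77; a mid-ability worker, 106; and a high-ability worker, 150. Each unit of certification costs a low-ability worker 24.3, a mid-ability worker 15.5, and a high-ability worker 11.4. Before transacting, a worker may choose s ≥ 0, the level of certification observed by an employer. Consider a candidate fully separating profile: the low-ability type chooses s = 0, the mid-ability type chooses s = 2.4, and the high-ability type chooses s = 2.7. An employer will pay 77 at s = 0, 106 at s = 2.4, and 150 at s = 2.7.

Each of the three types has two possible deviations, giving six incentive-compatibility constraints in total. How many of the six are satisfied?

High-ability (own payoff 150 − 11.4×2.7 = 119.22): to s=0 gives 77 → no gain ✓; to s=2.4 gives 106 − 11.4×2.4 = 78.64 → no gain ✓.
Mid-ability (own payoff 106 − 15.5×2.4 = 68.8): to s=0 gives 77 → profitable ✗; to s=2.7 gives 150 − 15.5×2.7 = 108.15 → profitable ✗.
Low-ability (own payoff 77): to s=2.4 gives 106 − 24.3×2.4 = 47.68 → no gain ✓; to s=2.7 gives 150 − 24.3×2.7 = 84.39 → profitable ✗.
3 of the 6 constraints hold; not an equilibrium.

3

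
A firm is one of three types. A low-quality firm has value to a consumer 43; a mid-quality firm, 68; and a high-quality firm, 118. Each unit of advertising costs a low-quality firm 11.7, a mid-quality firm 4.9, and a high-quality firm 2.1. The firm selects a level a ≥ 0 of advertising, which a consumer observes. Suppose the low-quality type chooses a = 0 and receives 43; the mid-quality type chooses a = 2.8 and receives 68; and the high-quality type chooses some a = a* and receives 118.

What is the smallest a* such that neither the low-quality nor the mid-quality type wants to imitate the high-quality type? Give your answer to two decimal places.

Mid-quality type (on-path payoff 68 − 4.9×2.8 = 54.28) won't mimic when 54.28 ≥ 118 − 4.9·a*, i.e. a* ≥ 13.00.
Low-quality type (on-path payoff 43) won't mimic when 43 ≥ 118 − 11.7·a*, i.e. a* ≥ 6.41.
Both must hold, so a* = max(6.41, 13.00) = 13.00. The mid-quality type's constraint binds.

13.00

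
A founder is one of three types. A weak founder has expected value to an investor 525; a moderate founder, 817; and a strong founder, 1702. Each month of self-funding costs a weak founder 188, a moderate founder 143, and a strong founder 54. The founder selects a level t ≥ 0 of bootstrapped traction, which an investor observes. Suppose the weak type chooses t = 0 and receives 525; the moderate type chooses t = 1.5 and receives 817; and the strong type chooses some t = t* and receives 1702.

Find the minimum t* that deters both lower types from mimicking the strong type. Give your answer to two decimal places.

Weak type (on-path payoff 525) won't mimic when 525 ≥ 1702 − 188·t*, i.e. t* ≥ 6.26.
Moderate type (on-path payoff 817 − 143×1.5 = 602.5) won't mimic when 602.5 ≥ 1702 − 143·t*, i.e. t* ≥ 7.69.
Both must hold, so t* = max(6.26, 7.69) = 7.69. The moderate type's constraint binds.

7.69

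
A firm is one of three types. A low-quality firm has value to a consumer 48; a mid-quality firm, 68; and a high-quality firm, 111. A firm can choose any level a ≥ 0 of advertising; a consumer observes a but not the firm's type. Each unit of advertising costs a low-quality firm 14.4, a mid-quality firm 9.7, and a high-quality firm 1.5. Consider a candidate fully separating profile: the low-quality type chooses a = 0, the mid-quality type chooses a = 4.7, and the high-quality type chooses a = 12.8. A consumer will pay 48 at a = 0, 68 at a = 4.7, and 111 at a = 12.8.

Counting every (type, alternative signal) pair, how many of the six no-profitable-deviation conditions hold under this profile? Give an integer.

Low-quality (own payoff 48): to a=4.7 gives 68 − 14.4×4.7 = 0.32 → no gain ✓; to a=12.8 gives 111 − 14.4×12.8 = -73.32 → no gain ✓.
High-quality (own payoff 111 − 1.5×12.8 = 91.8): to a=0 gives 48 → no gain ✓; to a=4.7 gives 68 − 1.5×4.7 = 60.95 → no gain ✓.
Mid-quality (own payoff 68 − 9.7×4.7 = 22.41): to a=0 gives 48 → profitable ✗; to a=12.8 gives 111 − 9.7×12.8 = -13.16 → no gain ✓.
5 of the 6 constraints hold; not an equilibrium.

5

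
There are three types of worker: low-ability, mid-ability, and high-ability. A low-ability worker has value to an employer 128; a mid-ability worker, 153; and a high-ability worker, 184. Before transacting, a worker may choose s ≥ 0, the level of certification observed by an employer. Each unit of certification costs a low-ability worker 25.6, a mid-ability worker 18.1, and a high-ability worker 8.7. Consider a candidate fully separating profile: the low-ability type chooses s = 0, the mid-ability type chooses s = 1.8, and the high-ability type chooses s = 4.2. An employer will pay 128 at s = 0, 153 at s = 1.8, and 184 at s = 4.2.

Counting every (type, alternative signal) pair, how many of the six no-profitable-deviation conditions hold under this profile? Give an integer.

5

High-ability (own payoff 184 − 8.7×4.2 = 147.46): to s=0 gives 128 → no gain ✓; to s=1.8 gives 153 − 8.7×1.8 = 137.34 → no gain ✓.
Low-ability (own payoff 128): to s=1.8 gives 153 − 25.6×1.8 = 106.92 → no gain ✓; to s=4.2 gives 184 − 25.6×4.2 = 76.48 → no gain ✓.
Mid-ability (own payoff 153 − 18.1×1.8 = 120.42): to s=0 gives 128 → profitable ✗; to s=4.2 gives 184 − 18.1×4.2 = 107.98 → no gain ✓.
5 of the 6 constraints hold; not an equilibrium.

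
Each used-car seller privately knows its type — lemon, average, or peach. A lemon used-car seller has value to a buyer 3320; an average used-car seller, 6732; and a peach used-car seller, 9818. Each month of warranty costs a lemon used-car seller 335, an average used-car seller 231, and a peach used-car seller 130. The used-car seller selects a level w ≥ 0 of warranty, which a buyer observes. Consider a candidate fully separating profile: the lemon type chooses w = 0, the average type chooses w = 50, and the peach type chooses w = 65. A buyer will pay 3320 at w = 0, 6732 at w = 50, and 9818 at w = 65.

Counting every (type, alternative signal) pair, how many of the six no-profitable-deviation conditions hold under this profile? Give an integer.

Average (own payoff 6732 − 231×50 = -4818): to w=0 gives 3320 → profitable ✗; to w=65 gives 9818 − 231×65 = -5197 → no gain ✓.
Peach (own payoff 9818 − 130×65 = 1368): to w=0 gives 3320 → profitable ✗; to w=50 gives 6732 − 130×50 = 232 → no gain ✓.
Lemon (own payoff 3320): to w=50 gives 6732 − 335×50 = -10018 → no gain ✓; to w=65 gives 9818 − 335×65 = -11957 → no gain ✓.
4 of the 6 constraints hold; not an equilibrium.

4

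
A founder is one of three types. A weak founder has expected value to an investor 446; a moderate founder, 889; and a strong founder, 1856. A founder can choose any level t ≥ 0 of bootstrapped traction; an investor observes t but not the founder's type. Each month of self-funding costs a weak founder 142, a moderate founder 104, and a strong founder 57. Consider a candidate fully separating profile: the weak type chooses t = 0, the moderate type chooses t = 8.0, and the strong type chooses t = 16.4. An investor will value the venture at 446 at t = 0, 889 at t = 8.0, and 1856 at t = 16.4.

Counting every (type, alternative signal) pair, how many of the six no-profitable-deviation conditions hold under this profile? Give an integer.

Moderate (own payoff 889 − 104×8.0 = 57): to t=0 gives 446 → profitable ✗; to t=16.4 gives 1856 − 104×16.4 = 150.4 → profitable ✗.
Weak (own payoff 446): to t=8.0 gives 889 − 142×8.0 = -247 → no gain ✓; to t=16.4 gives 1856 − 142×16.4 = -472.8 → no gain ✓.
Strong (own payoff 1856 − 57×16.4 = 921.2): to t=0 gives 446 → no gain ✓; to t=8.0 gives 889 − 57×8.0 = 433 → no gain ✓.
4 of the 6 constraints hold; not an equilibrium.

4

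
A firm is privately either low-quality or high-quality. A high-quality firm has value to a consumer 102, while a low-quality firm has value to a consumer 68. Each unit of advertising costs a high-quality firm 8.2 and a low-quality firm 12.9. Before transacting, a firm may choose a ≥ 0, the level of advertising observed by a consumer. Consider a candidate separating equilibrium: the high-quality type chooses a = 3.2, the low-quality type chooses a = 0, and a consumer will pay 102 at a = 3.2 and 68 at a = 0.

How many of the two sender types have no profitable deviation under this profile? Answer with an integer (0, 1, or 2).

Low-quality type: stay at 0 → 68; mimic → 102 − 12.9 × 3.2 = 60.72. IC holds (68 ≥ 60.72).
High-quality type: signal → 102 − 8.2 × 3.2 = 75.76; deviate to 0 → 68. IC holds (75.76 ≥ 68).
2 of 2 constraints hold, so this is a separating equilibrium.

2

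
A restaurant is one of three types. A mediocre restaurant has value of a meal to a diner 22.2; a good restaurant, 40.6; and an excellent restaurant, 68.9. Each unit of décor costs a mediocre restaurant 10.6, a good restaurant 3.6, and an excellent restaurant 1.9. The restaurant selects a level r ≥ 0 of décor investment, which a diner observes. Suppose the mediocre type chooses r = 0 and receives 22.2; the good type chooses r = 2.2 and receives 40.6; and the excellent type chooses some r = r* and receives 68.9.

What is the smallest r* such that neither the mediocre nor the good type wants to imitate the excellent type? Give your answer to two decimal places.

Mediocre type (on-path payoff 22.2) won't mimic when 22.2 ≥ 68.9 − 10.6·r*, i.e. r* ≥ 4.41.
Good type (on-path payoff 40.6 − 3.6×2.2 = 32.68) won't mimic when 32.68 ≥ 68.9 − 3.6·r*, i.e. r* ≥ 10.06.
Both must hold, so r* = max(4.41, 10.06) = 10.06. The good type's constraint binds.

10.06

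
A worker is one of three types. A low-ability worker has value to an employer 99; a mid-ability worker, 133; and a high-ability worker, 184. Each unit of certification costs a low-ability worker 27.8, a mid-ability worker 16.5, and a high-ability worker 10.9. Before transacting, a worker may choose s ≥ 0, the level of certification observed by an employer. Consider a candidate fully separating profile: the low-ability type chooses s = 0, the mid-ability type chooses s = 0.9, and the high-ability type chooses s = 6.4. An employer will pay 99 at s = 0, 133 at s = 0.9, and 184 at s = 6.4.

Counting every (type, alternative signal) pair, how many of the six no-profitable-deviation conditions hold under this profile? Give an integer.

4

Low-ability (own payoff 99): to s=0.9 gives 133 − 27.8×0.9 = 107.98 → profitable ✗; to s=6.4 gives 184 − 27.8×6.4 = 6.08 → no gain ✓.
Mid-ability (own payoff 133 − 16.5×0.9 = 118.15): to s=0 gives 99 → no gain ✓; to s=6.4 gives 184 − 16.5×6.4 = 78.4 → no gain ✓.
High-ability (own payoff 184 − 10.9×6.4 = 114.24): to s=0 gives 99 → no gain ✓; to s=0.9 gives 133 − 10.9×0.9 = 123.19 → profitable ✗.
4 of the 6 constraints hold; not an equilibrium.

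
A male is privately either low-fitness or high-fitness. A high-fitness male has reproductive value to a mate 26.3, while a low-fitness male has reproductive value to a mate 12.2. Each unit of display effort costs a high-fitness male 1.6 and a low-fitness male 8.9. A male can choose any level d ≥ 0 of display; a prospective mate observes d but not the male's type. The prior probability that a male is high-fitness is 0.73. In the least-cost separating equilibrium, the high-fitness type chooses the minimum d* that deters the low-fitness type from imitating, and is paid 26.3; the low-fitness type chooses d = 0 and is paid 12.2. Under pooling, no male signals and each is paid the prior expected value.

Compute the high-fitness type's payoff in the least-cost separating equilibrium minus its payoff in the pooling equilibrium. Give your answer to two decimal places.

Least-cost separating signal: d* solves 12.2 = 26.3 − 8.9·d*, so d* = (26.3 − 12.2)/8.9 ≈ 1.5843.
High-fitness type's separating payoff: 26.3 − 1.6 × d* = 26.3 − 1.6 × (26.3 − 12.2)/8.9 = 26.3 − 22.56/8.9 ≈ 23.7652.
Pooling payoff: 0.73 × 26.3 + 0.27 × 12.2 = 22.493.
Difference: 23.7652 − 22.493 = 1.2722, i.e. 1.27 to two decimal places.
The high-fitness type prefers to separate.

1.27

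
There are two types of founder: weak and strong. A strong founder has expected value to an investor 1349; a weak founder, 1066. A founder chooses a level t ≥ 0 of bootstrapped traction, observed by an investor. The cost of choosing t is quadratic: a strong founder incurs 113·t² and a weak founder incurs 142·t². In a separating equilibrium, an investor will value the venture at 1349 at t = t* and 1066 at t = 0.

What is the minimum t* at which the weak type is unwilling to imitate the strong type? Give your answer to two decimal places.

1.41

The weak type at t = 0 receives 1066; imitating at t* yields 1349 − 142·t*².
Indifference: 1066 = 1349 − 142·t*², so t*² = (1349 − 1066) / 142 ≈ 1.9930.
t* = √1.9930 ≈ 1.41.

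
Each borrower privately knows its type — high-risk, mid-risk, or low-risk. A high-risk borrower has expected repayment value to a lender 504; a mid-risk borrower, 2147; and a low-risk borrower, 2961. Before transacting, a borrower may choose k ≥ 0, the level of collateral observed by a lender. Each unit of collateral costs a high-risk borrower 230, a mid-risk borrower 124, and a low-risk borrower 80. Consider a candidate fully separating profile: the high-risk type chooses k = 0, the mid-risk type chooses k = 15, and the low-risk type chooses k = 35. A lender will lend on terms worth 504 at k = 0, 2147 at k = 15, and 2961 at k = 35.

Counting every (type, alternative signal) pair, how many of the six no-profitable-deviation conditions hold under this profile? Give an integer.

Mid-risk (own payoff 2147 − 124×15 = 287): to k=0 gives 504 → profitable ✗; to k=35 gives 2961 − 124×35 = -1379 → no gain ✓.
High-risk (own payoff 504): to k=15 gives 2147 − 230×15 = -1303 → no gain ✓; to k=35 gives 2961 − 230×35 = -5089 → no gain ✓.
Low-risk (own payoff 2961 − 80×35 = 161): to k=0 gives 504 → profitable ✗; to k=15 gives 2147 − 80×15 = 947 → profitable ✗.
3 of the 6 constraints hold; not an equilibrium.

3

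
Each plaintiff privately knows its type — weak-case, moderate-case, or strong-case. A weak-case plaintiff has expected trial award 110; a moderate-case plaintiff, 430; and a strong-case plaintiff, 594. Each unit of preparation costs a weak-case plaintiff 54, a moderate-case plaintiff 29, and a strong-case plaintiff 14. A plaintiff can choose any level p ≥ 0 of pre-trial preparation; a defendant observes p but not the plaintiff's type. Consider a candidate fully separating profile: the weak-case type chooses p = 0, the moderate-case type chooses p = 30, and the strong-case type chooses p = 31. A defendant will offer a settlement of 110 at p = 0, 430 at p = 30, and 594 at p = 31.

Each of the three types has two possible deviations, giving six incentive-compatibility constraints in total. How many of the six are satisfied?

4

Moderate-case (own payoff 430 − 29×30 = -440): to p=0 gives 110 → profitable ✗; to p=31 gives 594 − 29×31 = -305 → profitable ✗.
Weak-case (own payoff 110): to p=30 gives 430 − 54×30 = -1190 → no gain ✓; to p=31 gives 594 − 54×31 = -1080 → no gain ✓.
Strong-case (own payoff 594 − 14×31 = 160): to p=0 gives 110 → no gain ✓; to p=30 gives 430 − 14×30 = 10 → no gain ✓.
4 of the 6 constraints hold; not an equilibrium.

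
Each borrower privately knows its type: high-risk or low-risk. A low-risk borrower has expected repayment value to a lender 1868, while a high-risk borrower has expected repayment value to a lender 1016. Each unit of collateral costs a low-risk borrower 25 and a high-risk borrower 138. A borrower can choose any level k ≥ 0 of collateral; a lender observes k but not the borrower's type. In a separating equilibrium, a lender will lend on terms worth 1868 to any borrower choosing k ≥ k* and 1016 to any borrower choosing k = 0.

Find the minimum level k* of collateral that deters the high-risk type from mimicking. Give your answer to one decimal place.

A high-risk borrower choosing k = 0 receives 1016.
Imitating at k* instead would pay 1868 at cost 138·k*, netting 1868 − 138·k*.
Indifference: 1016 = 1868 − 138·k*, so k* = (1868 − 1016) / 138 ≈ 6.2.
At k* the high-risk type's incentive constraint just binds; the low-risk type strictly prefers k* since its per-unit cost is lower.

6.2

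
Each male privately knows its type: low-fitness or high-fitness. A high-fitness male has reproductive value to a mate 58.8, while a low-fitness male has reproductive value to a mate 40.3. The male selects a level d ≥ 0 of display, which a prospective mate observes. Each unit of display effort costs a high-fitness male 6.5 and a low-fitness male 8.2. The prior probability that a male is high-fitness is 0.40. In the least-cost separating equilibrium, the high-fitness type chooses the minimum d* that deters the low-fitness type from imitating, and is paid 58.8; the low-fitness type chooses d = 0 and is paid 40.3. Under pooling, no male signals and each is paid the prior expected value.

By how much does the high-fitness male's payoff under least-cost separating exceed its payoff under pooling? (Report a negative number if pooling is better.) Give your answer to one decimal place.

Least-cost separating signal: d* solves 40.3 = 58.8 − 8.2·d*, so d* = (58.8 − 40.3)/8.2 ≈ 2.2561.
High-fitness type's separating payoff: 58.8 − 6.5 × d* = 58.8 − 6.5 × (58.8 − 40.3)/8.2 = 58.8 − 120.25/8.2 ≈ 44.135.
Pooling payoff: 0.40 × 58.8 + 0.60 × 40.3 = 47.7.
Difference: 44.135 − 47.7 = -3.565, i.e. -3.6 to one decimal place.
The high-fitness type would prefer the pooling outcome.

-3.6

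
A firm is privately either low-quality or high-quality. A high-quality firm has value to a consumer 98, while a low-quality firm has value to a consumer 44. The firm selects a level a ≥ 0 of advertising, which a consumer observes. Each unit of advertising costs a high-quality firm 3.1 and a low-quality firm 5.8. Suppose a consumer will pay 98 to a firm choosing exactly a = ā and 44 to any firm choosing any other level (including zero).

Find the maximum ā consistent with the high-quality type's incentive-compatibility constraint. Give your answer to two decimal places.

17.42

Choosing ā yields the high-quality type 98 − 3.1·ā; choosing zero yields 44.
The high-quality type is indifferent at 98 − 3.1·ā = 44, i.e. ā = (98 − 44) / 3.1 ≈ 17.42.
For any ā above 17.42 the high-quality type would rather pool at zero, so separation collapses.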